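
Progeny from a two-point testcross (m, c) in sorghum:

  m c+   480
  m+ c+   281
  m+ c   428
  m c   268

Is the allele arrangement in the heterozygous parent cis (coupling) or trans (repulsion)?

trans

The two most frequent classes are m+ c (428) and m c+ (480); these are the parental (non-recombinant) types.
So the F1 carried m+ c on one chromosome and m c+ on the other — the recessive alleles are on opposite chromosomes (trans / repulsion).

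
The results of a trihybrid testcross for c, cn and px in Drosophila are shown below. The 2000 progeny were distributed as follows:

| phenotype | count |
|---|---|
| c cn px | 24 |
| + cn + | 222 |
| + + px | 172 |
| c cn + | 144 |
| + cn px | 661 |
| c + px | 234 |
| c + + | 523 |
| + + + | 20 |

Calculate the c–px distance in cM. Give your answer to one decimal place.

25.0 cM

The two most frequent reciprocal classes, + cn px and c + +, are the parental types, so the F1 was + cn px / c + +.
The two rarest classes, c cn px and + + +, are the double crossovers. Comparing them with the parentals, only the c allele has switched, so c is the middle locus and the order is cn – c – px.
Crossovers in the c–px interval produce the single-crossover classes + cn + and c + px (222 + 234 = 456) plus the double crossovers (44).
RF(c–px) = (456 + 44) / 2000 = 500/2000 = 0.2500 → 25.0 cM.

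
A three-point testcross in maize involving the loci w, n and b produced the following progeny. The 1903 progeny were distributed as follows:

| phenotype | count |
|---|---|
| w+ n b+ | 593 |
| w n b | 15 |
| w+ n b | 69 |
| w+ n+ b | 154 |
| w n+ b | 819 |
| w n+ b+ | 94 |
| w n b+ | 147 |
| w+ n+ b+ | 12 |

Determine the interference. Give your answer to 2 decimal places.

The two most frequent reciprocal classes, w+ n b+ and w n+ b, are the parental types, so the F1 was w+ n b+ / w n+ b.
The two rarest classes, w+ n+ b+ and w n b, are the double crossovers. Comparing them with the parentals, only the n allele has switched, so n is the middle locus and the order is b – n – w.
b–n: (163 + 27)/1903 = 0.0998; n–w: (301 + 27)/1903 = 0.1724.
Expected DCO frequency = 0.0998 × 0.1724 ≈ 0.01721; observed = 27/1903 ≈ 0.01419.
Coefficient of coincidence = 0.01419/0.01721 ≈ 0.82; interference = 1 − 0.82 = 0.18.

0.18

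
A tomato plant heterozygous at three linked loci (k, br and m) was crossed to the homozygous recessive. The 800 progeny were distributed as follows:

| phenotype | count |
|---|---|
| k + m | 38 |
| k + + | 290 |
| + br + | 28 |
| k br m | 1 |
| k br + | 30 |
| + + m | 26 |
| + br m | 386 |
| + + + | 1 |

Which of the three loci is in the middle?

The two most frequent reciprocal classes, + br m and k + +, are the parental types, so the F1 was + br m / k + +.
The two rarest classes, k br m and + + +, are the double crossovers. Comparing them with the parentals, only the k allele has switched, so k is the middle locus and the order is br – k – m.

k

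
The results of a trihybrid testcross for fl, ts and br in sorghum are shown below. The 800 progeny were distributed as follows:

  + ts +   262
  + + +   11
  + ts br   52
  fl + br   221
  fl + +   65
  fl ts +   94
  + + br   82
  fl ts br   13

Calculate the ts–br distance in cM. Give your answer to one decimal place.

The two most frequent reciprocal classes, fl + br and + ts +, are the parental types, so the F1 was fl + br / + ts +.
The two rarest classes, fl ts br and + + +, are the double crossovers. Comparing them with the parentals, only the ts allele has switched, so ts is the middle locus and the order is br – ts – fl.
Crossovers in the br–ts interval produce the single-crossover classes fl + + and + ts br (65 + 52 = 117) plus the double crossovers (24).
RF(br–ts) = (117 + 24) / 800 = 141/800 = 0.1762 → 17.6 cM.

17.6 cM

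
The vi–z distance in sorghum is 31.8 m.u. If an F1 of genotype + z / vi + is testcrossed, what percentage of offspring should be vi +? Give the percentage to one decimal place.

34.1%

A map distance of 31.8 m.u. corresponds to a recombination frequency of 0.318.
The F1 is + z / vi +, so vi + is a parental gamete class with expected frequency (1 − r)/2 = 0.682/2 = 0.3410.
That is 0.3410 = 34.1% of the progeny.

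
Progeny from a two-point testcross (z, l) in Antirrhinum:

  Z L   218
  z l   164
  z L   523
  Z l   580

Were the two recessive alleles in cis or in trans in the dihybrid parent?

trans

The two most frequent classes are Z l (580) and z L (523); these are the parental (non-recombinant) types.
So the F1 carried Z l on one chromosome and z L on the other — the recessive alleles are on opposite chromosomes (trans / repulsion).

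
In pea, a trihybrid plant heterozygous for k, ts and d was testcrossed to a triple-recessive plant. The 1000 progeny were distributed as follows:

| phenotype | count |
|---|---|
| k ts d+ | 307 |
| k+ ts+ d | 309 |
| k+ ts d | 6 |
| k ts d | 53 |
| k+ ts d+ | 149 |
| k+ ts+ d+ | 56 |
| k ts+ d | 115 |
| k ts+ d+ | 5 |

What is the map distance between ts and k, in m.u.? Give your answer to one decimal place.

27.5 m.u.

The two most frequent reciprocal classes, k ts d+ and k+ ts+ d, are the parental types, so the F1 was k ts d+ / k+ ts+ d.
The two rarest classes, k ts+ d+ and k+ ts d, are the double crossovers. Comparing them with the parentals, only the ts allele has switched, so ts is the middle locus and the order is d – ts – k.
Crossovers in the ts–k interval produce the single-crossover classes k+ ts d+ and k ts+ d (149 + 115 = 264) plus the double crossovers (11).
RF(ts–k) = (264 + 11) / 1000 = 275/1000 = 0.2750 → 27.5 m.u.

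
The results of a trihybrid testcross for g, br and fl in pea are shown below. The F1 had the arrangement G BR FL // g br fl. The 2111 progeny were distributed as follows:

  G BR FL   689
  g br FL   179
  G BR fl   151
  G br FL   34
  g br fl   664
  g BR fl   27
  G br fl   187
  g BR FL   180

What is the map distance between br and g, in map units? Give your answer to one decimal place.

The two rarest classes, G br FL and g BR fl, are the double crossovers. Comparing them with the parentals, only the br allele has switched, so br is the middle locus and the order is fl – br – g.
Crossovers in the br–g interval produce the single-crossover classes g BR FL and G br fl (180 + 187 = 367) plus the double crossovers (61).
RF(br–g) = (367 + 61) / 2111 = 428/2111 = 0.2027 → 20.3 map units.

20.3 map units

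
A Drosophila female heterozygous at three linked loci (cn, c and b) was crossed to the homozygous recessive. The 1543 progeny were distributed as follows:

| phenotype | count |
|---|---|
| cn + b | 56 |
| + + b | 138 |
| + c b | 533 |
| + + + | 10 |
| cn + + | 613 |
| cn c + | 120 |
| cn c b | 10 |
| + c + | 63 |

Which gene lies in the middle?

The two most frequent reciprocal classes, + c b and cn + +, are the parental types, so the F1 was + c b / cn + +.
The two rarest classes, cn c b and + + +, are the double crossovers. Comparing them with the parentals, only the cn allele has switched, so cn is the middle locus and the order is c – cn – b.

cn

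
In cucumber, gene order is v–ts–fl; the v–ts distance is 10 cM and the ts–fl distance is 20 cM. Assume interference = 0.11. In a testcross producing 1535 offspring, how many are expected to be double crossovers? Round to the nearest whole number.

Map distances give recombination frequencies of 0.100 and 0.200 for the two intervals.
With interference 0.11 (so coincidence = 0.89), expected double-crossover frequency = 0.100 × 0.200 × 0.89 = 0.01780.
Expected number = 0.01780 × 1535 = 27.32 ≈ 27.

27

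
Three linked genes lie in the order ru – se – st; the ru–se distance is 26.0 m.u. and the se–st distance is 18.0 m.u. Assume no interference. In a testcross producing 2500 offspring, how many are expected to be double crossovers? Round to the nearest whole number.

Map distances give recombination frequencies of 0.260 and 0.180 for the two intervals.
With no interference, expected double-crossover frequency = 0.260 × 0.180 = 0.04680.
Expected number = 0.04680 × 2500 = 117.00 ≈ 117.

117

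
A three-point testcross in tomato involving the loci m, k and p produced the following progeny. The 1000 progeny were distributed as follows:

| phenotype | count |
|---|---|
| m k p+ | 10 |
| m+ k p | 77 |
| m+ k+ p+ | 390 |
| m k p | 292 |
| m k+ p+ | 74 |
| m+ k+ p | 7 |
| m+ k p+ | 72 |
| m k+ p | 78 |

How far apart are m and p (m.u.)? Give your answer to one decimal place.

16.8 m.u.

The two most frequent reciprocal classes, m k p and m+ k+ p+, are the parental types, so the F1 was m k p / m+ k+ p+.
The two rarest classes, m k p+ and m+ k+ p, are the double crossovers. Comparing them with the parentals, only the p allele has switched, so p is the middle locus and the order is k – p – m.
Crossovers in the p–m interval produce the single-crossover classes m+ k p and m k+ p+ (77 + 74 = 151) plus the double crossovers (17).
RF(p–m) = (151 + 17) / 1000 = 168/1000 = 0.1680 → 16.8 m.u.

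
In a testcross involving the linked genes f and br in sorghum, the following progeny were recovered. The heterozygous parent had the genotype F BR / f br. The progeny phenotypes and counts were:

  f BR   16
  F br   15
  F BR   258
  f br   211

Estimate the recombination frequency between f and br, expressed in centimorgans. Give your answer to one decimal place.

6.2 centimorgans

The recombinant classes are F br and f BR: 15 + 16 = 31.
Recombination frequency = 31/500 = 0.0620 ≈ 6.2%, i.e. 6.2 centimorgans.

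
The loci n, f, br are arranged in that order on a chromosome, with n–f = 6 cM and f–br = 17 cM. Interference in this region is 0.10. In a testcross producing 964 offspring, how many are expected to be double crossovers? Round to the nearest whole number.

9

Map distances give recombination frequencies of 0.060 and 0.170 for the two intervals.
With interference 0.10 (so coincidence = 0.90), expected double-crossover frequency = 0.060 × 0.170 × 0.90 = 0.00918.
Expected number = 0.00918 × 964 = 8.85 ≈ 9.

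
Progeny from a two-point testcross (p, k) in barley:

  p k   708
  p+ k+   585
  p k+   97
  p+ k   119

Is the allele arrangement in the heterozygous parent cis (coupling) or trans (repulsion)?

cis

The two most frequent classes are p+ k+ (585) and p k (708); these are the parental (non-recombinant) types.
So the F1 carried p+ k+ on one chromosome and p k on the other — the recessive alleles are on the same chromosome (cis / coupling).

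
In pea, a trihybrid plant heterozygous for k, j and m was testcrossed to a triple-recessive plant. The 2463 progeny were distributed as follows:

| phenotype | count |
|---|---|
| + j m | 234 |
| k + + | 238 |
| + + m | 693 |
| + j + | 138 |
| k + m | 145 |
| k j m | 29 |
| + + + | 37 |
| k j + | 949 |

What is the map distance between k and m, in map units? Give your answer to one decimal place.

The two most frequent reciprocal classes, + + m and k j +, are the parental types, so the F1 was + + m / k j +.
The two rarest classes, + + + and k j m, are the double crossovers. Comparing them with the parentals, only the m allele has switched, so m is the middle locus and the order is k – m – j.
Crossovers in the k–m interval produce the single-crossover classes k + m and + j + (145 + 138 = 283) plus the double crossovers (66).
RF(k–m) = (283 + 66) / 2463 = 349/2463 = 0.1417 → 14.2 map units.

14.2 map units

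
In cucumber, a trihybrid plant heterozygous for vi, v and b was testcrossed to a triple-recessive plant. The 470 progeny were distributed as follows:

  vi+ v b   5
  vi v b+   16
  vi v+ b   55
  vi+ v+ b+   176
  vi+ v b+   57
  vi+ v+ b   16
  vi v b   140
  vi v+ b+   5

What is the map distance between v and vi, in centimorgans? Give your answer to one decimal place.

26.0 centimorgans

The two most frequent reciprocal classes, vi v b and vi+ v+ b+, are the parental types, so the F1 was vi v b / vi+ v+ b+.
The two rarest classes, vi+ v b and vi v+ b+, are the double crossovers. Comparing them with the parentals, only the vi allele has switched, so vi is the middle locus and the order is b – vi – v.
Crossovers in the vi–v interval produce the single-crossover classes vi v+ b and vi+ v b+ (55 + 57 = 112) plus the double crossovers (10).
RF(vi–v) = (112 + 10) / 470 = 122/470 = 0.2596 → 26.0 centimorgans.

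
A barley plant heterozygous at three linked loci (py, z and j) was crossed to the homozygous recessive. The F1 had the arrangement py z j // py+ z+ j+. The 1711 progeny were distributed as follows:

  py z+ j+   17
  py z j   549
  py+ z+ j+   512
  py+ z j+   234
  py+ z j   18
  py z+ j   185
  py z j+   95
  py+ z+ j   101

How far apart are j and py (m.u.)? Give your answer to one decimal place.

The two rarest classes, py+ z j and py z+ j+, are the double crossovers. Comparing them with the parentals, only the py allele has switched, so py is the middle locus and the order is z – py – j.
Crossovers in the py–j interval produce the single-crossover classes py z j+ and py+ z+ j (95 + 101 = 196) plus the double crossovers (35).
RF(py–j) = (196 + 35) / 1711 = 231/1711 = 0.1350 → 13.5 m.u.

13.5 m.u.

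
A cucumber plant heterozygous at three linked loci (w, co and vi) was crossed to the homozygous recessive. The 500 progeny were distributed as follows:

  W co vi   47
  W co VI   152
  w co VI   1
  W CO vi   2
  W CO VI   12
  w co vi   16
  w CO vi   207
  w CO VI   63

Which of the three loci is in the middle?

w

The two most frequent reciprocal classes, w CO vi and W co VI, are the parental types, so the F1 was w CO vi / W co VI.
The two rarest classes, W CO vi and w co VI, are the double crossovers. Comparing them with the parentals, only the w allele has switched, so w is the middle locus and the order is co – w – vi.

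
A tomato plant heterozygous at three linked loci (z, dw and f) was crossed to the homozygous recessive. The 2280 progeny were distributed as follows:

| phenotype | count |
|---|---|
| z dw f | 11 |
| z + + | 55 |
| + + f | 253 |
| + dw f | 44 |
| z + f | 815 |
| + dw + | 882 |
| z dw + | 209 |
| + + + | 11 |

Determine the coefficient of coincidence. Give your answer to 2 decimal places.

The two most frequent reciprocal classes, z + f and + dw +, are the parental types, so the F1 was z + f / + dw +.
The two rarest classes, z dw f and + + +, are the double crossovers. Comparing them with the parentals, only the dw allele has switched, so dw is the middle locus and the order is f – dw – z.
f–dw: (99 + 22)/2280 = 0.0531; dw–z: (462 + 22)/2280 = 0.2123.
Expected DCO frequency = 0.0531 × 0.2123 ≈ 0.01127; observed = 22/2280 ≈ 0.00965.
Coefficient of coincidence = 0.00965/0.01127 ≈ 0.86.

0.86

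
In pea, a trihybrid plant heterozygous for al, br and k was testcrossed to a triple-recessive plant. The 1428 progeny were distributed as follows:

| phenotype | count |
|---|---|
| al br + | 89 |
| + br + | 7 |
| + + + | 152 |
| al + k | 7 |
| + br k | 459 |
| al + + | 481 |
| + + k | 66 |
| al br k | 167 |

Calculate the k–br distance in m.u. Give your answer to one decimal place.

The two most frequent reciprocal classes, + br k and al + +, are the parental types, so the F1 was + br k / al + +.
The two rarest classes, + br + and al + k, are the double crossovers. Comparing them with the parentals, only the k allele has switched, so k is the middle locus and the order is al – k – br.
Crossovers in the k–br interval produce the single-crossover classes + + k and al br + (66 + 89 = 155) plus the double crossovers (14).
RF(k–br) = (155 + 14) / 1428 = 169/1428 = 0.1183 → 11.8 m.u.

11.8 m.u.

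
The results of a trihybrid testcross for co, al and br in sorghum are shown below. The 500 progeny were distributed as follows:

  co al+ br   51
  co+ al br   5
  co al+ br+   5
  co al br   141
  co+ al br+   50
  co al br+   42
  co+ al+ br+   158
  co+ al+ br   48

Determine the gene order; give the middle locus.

The two most frequent reciprocal classes, co al br and co+ al+ br+, are the parental types, so the F1 was co al br / co+ al+ br+.
The two rarest classes, co+ al br and co al+ br+, are the double crossovers. Comparing them with the parentals, only the co allele has switched, so co is the middle locus and the order is al – co – br.

co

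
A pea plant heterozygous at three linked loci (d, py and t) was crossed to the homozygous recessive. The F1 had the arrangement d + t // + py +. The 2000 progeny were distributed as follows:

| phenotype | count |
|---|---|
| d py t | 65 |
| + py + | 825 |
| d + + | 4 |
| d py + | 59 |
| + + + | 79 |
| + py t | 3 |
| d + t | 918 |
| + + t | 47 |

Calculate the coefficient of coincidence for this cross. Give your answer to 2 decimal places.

0.82

The two rarest classes, d + + and + py t, are the double crossovers. Comparing them with the parentals, only the t allele has switched, so t is the middle locus and the order is d – t – py.
d–t: (106 + 7)/2000 = 0.0565; t–py: (144 + 7)/2000 = 0.0755.
Expected DCO frequency = 0.0565 × 0.0755 ≈ 0.00427; observed = 7/2000 ≈ 0.00350.
Coefficient of coincidence = 0.00350/0.00427 ≈ 0.82.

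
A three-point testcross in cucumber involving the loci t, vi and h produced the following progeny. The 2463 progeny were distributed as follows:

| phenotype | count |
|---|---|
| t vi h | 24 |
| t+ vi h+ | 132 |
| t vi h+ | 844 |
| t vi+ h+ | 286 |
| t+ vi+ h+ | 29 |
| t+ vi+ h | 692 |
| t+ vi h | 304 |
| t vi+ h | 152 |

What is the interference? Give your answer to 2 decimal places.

0.40

The two most frequent reciprocal classes, t+ vi+ h and t vi h+, are the parental types, so the F1 was t+ vi+ h / t vi h+.
The two rarest classes, t+ vi+ h+ and t vi h, are the double crossovers. Comparing them with the parentals, only the h allele has switched, so h is the middle locus and the order is t – h – vi.
t–h: (284 + 53)/2463 = 0.1368; h–vi: (590 + 53)/2463 = 0.2611.
Expected DCO frequency = 0.1368 × 0.2611 ≈ 0.03572; observed = 53/2463 ≈ 0.02152.
Coefficient of coincidence = 0.02152/0.03572 ≈ 0.60; interference = 1 − 0.60 = 0.40.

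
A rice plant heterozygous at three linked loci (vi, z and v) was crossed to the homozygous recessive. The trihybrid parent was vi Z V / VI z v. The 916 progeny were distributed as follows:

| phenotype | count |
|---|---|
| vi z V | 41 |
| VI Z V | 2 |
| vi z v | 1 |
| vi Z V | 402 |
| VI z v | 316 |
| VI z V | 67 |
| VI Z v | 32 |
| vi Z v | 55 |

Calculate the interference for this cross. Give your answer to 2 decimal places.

0.71

The two rarest classes, VI Z V and vi z v, are the double crossovers. Comparing them with the parentals, only the vi allele has switched, so vi is the middle locus and the order is v – vi – z.
v–vi: (122 + 3)/916 = 0.1365; vi–z: (73 + 3)/916 = 0.0830.
Expected DCO frequency = 0.1365 × 0.0830 ≈ 0.01133; observed = 3/916 ≈ 0.00328.
Coefficient of coincidence = 0.00328/0.01133 ≈ 0.29; interference = 1 − 0.29 = 0.71.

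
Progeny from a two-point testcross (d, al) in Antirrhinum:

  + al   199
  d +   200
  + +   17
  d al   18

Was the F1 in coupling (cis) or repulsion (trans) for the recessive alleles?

trans

The two most frequent classes are + al (199) and d + (200); these are the parental (non-recombinant) types.
So the F1 carried + al on one chromosome and d + on the other — the recessive alleles are on opposite chromosomes (trans / repulsion).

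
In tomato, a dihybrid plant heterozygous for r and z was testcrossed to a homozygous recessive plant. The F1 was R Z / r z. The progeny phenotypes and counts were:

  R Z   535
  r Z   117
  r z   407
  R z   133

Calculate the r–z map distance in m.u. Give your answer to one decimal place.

The recombinant classes are R z and r Z: 133 + 117 = 250.
Recombination frequency = 250/1192 = 0.2097 ≈ 21.0%, i.e. 21.0 m.u.

21.0 m.u.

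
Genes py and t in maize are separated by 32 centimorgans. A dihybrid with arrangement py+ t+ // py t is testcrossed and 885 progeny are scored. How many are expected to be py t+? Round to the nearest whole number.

A map distance of 32 centimorgans corresponds to a recombination frequency of 0.320.
The F1 is py+ t+ / py t, so py t+ is a recombinant gamete class with expected frequency r/2 = 0.320/2 = 0.1600.
Expected number = 0.1600 × 885 = 141.60 ≈ 142.

142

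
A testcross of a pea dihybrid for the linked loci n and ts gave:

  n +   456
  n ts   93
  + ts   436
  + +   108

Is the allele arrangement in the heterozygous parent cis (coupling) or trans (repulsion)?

The two most frequent classes are + ts (436) and n + (456); these are the parental (non-recombinant) types.
So the F1 carried + ts on one chromosome and n + on the other — the recessive alleles are on opposite chromosomes (trans / repulsion).

trans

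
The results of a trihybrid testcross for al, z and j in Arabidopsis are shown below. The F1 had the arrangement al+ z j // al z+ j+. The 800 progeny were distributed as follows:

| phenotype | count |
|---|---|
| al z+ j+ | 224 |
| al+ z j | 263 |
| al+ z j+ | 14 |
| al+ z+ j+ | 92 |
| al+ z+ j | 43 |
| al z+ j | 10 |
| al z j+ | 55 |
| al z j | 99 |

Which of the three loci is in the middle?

j

The two rarest classes, al+ z j+ and al z+ j, are the double crossovers. Comparing them with the parentals, only the j allele has switched, so j is the middle locus and the order is z – j – al.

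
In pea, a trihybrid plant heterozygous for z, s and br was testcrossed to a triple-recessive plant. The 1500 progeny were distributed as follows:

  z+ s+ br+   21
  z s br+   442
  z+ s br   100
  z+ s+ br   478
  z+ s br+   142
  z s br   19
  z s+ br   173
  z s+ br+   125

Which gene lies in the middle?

The two most frequent reciprocal classes, z s br+ and z+ s+ br, are the parental types, so the F1 was z s br+ / z+ s+ br.
The two rarest classes, z s br and z+ s+ br+, are the double crossovers. Comparing them with the parentals, only the br allele has switched, so br is the middle locus and the order is s – br – z.

br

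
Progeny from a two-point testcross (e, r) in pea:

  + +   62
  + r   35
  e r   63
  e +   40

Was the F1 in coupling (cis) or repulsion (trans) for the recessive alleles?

The two most frequent classes are + + (62) and e r (63); these are the parental (non-recombinant) types.
So the F1 carried + + on one chromosome and e r on the other — the recessive alleles are on the same chromosome (cis / coupling).

cis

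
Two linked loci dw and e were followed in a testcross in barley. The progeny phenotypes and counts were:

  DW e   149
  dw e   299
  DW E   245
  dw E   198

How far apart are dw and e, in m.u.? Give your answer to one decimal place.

38.9 m.u.

The two most frequent classes, DW E (245) and dw e (299), are the parental types, so the F1 was DW E / dw e.
The recombinant classes are DW e and dw E: 149 + 198 = 347.
Recombination frequency = 347/891 = 0.3895 ≈ 38.9%, i.e. 38.9 m.u.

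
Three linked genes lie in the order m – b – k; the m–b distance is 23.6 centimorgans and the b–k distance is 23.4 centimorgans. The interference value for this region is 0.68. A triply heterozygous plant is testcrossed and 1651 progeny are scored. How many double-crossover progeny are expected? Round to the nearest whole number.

Map distances give recombination frequencies of 0.236 and 0.234 for the two intervals.
With interference 0.68 (so coincidence = 0.32), expected double-crossover frequency = 0.236 × 0.234 × 0.32 = 0.01767.
Expected number = 0.01767 × 1651 = 29.18 ≈ 29.

29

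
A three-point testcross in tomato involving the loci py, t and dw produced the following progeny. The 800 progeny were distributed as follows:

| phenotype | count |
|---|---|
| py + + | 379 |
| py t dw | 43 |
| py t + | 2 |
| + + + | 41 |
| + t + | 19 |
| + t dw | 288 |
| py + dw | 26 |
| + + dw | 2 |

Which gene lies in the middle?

t

The two most frequent reciprocal classes, + t dw and py + +, are the parental types, so the F1 was + t dw / py + +.
The two rarest classes, + + dw and py t +, are the double crossovers. Comparing them with the parentals, only the t allele has switched, so t is the middle locus and the order is py – t – dw.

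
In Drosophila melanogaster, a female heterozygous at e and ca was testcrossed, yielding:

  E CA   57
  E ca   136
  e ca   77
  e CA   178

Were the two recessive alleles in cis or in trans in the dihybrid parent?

The two most frequent classes are E ca (136) and e CA (178); these are the parental (non-recombinant) types.
So the F1 carried E ca on one chromosome and e CA on the other — the recessive alleles are on opposite chromosomes (trans / repulsion).

trans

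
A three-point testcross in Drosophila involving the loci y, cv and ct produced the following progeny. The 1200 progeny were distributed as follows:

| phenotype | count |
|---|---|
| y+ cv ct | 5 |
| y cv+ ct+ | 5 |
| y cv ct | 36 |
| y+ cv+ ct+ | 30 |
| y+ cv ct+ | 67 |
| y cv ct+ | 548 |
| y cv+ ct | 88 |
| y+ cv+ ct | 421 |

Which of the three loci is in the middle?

cv

The two most frequent reciprocal classes, y+ cv+ ct and y cv ct+, are the parental types, so the F1 was y+ cv+ ct / y cv ct+.
The two rarest classes, y+ cv ct and y cv+ ct+, are the double crossovers. Comparing them with the parentals, only the cv allele has switched, so cv is the middle locus and the order is y – cv – ct.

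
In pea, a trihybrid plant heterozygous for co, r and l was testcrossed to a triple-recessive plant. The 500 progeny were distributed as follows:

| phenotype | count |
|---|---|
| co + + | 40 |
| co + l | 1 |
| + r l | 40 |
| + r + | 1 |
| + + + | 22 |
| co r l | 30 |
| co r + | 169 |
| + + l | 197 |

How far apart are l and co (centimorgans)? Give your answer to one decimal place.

10.8 centimorgans

The two most frequent reciprocal classes, co r + and + + l, are the parental types, so the F1 was co r + / + + l.
The two rarest classes, + r + and co + l, are the double crossovers. Comparing them with the parentals, only the co allele has switched, so co is the middle locus and the order is r – co – l.
Crossovers in the co–l interval produce the single-crossover classes co r l and + + + (30 + 22 = 52) plus the double crossovers (2).
RF(co–l) = (52 + 2) / 500 = 54/500 = 0.1080 → 10.8 centimorgans.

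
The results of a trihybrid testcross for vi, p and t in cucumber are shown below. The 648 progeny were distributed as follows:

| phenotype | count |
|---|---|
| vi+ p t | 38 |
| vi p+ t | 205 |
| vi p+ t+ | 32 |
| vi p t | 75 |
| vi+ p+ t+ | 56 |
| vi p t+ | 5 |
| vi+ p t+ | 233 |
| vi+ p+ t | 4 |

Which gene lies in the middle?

The two most frequent reciprocal classes, vi+ p t+ and vi p+ t, are the parental types, so the F1 was vi+ p t+ / vi p+ t.
The two rarest classes, vi p t+ and vi+ p+ t, are the double crossovers. Comparing them with the parentals, only the vi allele has switched, so vi is the middle locus and the order is t – vi – p.

vi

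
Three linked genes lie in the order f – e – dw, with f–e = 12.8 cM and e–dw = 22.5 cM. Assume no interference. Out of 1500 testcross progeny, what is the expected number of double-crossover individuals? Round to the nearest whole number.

43

Map distances give recombination frequencies of 0.128 and 0.225 for the two intervals.
With no interference, expected double-crossover frequency = 0.128 × 0.225 = 0.02880.
Expected number = 0.02880 × 1500 = 43.20 ≈ 43.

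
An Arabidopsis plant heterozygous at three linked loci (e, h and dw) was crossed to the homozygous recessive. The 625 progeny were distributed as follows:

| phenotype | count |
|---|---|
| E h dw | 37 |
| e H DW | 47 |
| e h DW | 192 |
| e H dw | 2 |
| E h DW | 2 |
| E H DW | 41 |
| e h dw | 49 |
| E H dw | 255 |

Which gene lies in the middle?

The two most frequent reciprocal classes, E H dw and e h DW, are the parental types, so the F1 was E H dw / e h DW.
The two rarest classes, e H dw and E h DW, are the double crossovers. Comparing them with the parentals, only the e allele has switched, so e is the middle locus and the order is dw – e – h.

e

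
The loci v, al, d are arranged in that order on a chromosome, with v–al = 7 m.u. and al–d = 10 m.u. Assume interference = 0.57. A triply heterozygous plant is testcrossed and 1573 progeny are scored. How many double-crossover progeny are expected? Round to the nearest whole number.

5

Map distances give recombination frequencies of 0.070 and 0.100 for the two intervals.
With interference 0.57 (so coincidence = 0.43), expected double-crossover frequency = 0.070 × 0.100 × 0.43 = 0.00301.
Expected number = 0.00301 × 1573 = 4.73 ≈ 5.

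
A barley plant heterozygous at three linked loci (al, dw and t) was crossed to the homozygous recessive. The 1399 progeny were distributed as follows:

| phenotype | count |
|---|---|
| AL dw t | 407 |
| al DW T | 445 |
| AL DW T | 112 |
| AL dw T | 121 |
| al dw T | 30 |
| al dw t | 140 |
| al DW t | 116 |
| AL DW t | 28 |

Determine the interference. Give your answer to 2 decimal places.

The two most frequent reciprocal classes, AL dw t and al DW T, are the parental types, so the F1 was AL dw t / al DW T.
The two rarest classes, AL DW t and al dw T, are the double crossovers. Comparing them with the parentals, only the dw allele has switched, so dw is the middle locus and the order is al – dw – t.
al–dw: (252 + 58)/1399 = 0.2216; dw–t: (237 + 58)/1399 = 0.2109.
Expected DCO frequency = 0.2216 × 0.2109 ≈ 0.04674; observed = 58/1399 ≈ 0.04146.
Coefficient of coincidence = 0.04146/0.04674 ≈ 0.89; interference = 1 − 0.89 = 0.11.

0.11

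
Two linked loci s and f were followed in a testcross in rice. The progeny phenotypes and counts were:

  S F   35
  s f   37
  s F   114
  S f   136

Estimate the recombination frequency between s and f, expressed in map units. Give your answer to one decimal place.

22.4 map units

The two most frequent classes, S f (136) and s F (114), are the parental types, so the F1 was S f / s F.
The recombinant classes are S F and s f: 35 + 37 = 72.
Recombination frequency = 72/322 = 0.2236 ≈ 22.4%, i.e. 22.4 map units.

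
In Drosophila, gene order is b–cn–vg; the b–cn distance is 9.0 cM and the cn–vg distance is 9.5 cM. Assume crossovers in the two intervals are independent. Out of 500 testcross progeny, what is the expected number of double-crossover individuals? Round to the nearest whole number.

4

Map distances give recombination frequencies of 0.090 and 0.095 for the two intervals.
With no interference, expected double-crossover frequency = 0.090 × 0.095 = 0.00855.
Expected number = 0.00855 × 500 = 4.28 ≈ 4.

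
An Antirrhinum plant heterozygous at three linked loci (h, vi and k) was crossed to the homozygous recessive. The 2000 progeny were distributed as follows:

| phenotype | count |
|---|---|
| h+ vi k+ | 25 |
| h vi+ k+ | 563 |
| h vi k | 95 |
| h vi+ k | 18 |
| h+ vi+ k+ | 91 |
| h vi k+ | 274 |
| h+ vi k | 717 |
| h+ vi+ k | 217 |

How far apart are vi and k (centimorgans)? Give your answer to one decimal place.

26.7 centimorgans

The two most frequent reciprocal classes, h+ vi k and h vi+ k+, are the parental types, so the F1 was h+ vi k / h vi+ k+.
The two rarest classes, h+ vi k+ and h vi+ k, are the double crossovers. Comparing them with the parentals, only the k allele has switched, so k is the middle locus and the order is h – k – vi.
Crossovers in the k–vi interval produce the single-crossover classes h+ vi+ k and h vi k+ (217 + 274 = 491) plus the double crossovers (43).
RF(k–vi) = (491 + 43) / 2000 = 534/2000 = 0.2670 → 26.7 centimorgans.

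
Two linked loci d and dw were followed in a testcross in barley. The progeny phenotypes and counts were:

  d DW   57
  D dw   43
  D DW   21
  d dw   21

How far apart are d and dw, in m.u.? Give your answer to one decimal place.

The two most frequent classes, D dw (43) and d DW (57), are the parental types, so the F1 was D dw / d DW.
The recombinant classes are D DW and d dw: 21 + 21 = 42.
Recombination frequency = 42/142 = 0.2958 ≈ 29.6%, i.e. 29.6 m.u.

29.6 m.u.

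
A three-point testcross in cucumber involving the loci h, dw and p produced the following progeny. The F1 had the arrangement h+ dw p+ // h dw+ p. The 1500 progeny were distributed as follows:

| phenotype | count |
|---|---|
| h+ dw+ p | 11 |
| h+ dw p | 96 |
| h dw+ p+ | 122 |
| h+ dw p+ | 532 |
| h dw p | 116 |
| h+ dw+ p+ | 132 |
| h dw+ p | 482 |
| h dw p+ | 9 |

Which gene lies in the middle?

The two rarest classes, h dw p+ and h+ dw+ p, are the double crossovers. Comparing them with the parentals, only the h allele has switched, so h is the middle locus and the order is p – h – dw.

h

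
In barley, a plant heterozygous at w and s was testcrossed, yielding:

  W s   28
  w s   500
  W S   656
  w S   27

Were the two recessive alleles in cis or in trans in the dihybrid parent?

cis

The two most frequent classes are W S (656) and w s (500); these are the parental (non-recombinant) types.
So the F1 carried W S on one chromosome and w s on the other — the recessive alleles are on the same chromosome (cis / coupling).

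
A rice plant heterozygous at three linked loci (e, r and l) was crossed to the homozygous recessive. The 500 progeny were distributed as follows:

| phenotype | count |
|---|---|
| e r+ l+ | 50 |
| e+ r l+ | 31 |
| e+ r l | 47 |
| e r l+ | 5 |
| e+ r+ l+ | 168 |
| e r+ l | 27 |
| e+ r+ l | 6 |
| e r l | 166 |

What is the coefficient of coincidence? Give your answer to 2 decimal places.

0.74

The two most frequent reciprocal classes, e r l and e+ r+ l+, are the parental types, so the F1 was e r l / e+ r+ l+.
The two rarest classes, e r l+ and e+ r+ l, are the double crossovers. Comparing them with the parentals, only the l allele has switched, so l is the middle locus and the order is r – l – e.
r–l: (58 + 11)/500 = 0.1380; l–e: (97 + 11)/500 = 0.2160.
Expected DCO frequency = 0.1380 × 0.2160 ≈ 0.02981; observed = 11/500 ≈ 0.02200.
Coefficient of coincidence = 0.02200/0.02981 ≈ 0.74.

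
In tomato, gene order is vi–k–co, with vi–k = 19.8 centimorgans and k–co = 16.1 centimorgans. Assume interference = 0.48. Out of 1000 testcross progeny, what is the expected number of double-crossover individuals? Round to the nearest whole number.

Map distances give recombination frequencies of 0.198 and 0.161 for the two intervals.
With interference 0.48 (so coincidence = 0.52), expected double-crossover frequency = 0.198 × 0.161 × 0.52 = 0.01658.
Expected number = 0.01658 × 1000 = 16.58 ≈ 17.

17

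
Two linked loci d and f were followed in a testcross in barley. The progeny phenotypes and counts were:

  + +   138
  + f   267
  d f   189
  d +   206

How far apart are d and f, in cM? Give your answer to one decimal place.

40.9 cM

The two most frequent classes, + f (267) and d + (206), are the parental types, so the F1 was + f / d +.
The recombinant classes are + + and d f: 138 + 189 = 327.
Recombination frequency = 327/800 = 0.4088 ≈ 40.9%, i.e. 40.9 cM.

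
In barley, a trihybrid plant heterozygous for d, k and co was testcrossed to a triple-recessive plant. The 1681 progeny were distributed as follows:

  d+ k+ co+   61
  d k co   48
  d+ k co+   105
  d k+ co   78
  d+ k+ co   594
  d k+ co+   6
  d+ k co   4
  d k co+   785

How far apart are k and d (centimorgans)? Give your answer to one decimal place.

The two most frequent reciprocal classes, d k co+ and d+ k+ co, are the parental types, so the F1 was d k co+ / d+ k+ co.
The two rarest classes, d k+ co+ and d+ k co, are the double crossovers. Comparing them with the parentals, only the k allele has switched, so k is the middle locus and the order is d – k – co.
Crossovers in the d–k interval produce the single-crossover classes d+ k co+ and d k+ co (105 + 78 = 183) plus the double crossovers (10).
RF(d–k) = (183 + 10) / 1681 = 193/1681 = 0.1148 → 11.5 centimorgans.

11.5 centimorgans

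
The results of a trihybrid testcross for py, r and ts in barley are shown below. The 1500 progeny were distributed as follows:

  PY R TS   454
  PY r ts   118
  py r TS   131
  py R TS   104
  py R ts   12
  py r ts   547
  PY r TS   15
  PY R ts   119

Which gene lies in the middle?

r

The two most frequent reciprocal classes, py r ts and PY R TS, are the parental types, so the F1 was py r ts / PY R TS.
The two rarest classes, py R ts and PY r TS, are the double crossovers. Comparing them with the parentals, only the r allele has switched, so r is the middle locus and the order is ts – r – py.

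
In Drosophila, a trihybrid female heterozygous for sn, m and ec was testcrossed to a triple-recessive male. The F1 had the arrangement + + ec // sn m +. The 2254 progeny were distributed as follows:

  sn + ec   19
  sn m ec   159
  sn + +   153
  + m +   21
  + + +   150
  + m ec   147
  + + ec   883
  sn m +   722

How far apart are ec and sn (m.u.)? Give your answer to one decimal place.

The two rarest classes, sn + ec and + m +, are the double crossovers. Comparing them with the parentals, only the sn allele has switched, so sn is the middle locus and the order is ec – sn – m.
Crossovers in the ec–sn interval produce the single-crossover classes + + + and sn m ec (150 + 159 = 309) plus the double crossovers (40).
RF(ec–sn) = (309 + 40) / 2254 = 349/2254 = 0.1548 → 15.5 m.u.

15.5 m.u.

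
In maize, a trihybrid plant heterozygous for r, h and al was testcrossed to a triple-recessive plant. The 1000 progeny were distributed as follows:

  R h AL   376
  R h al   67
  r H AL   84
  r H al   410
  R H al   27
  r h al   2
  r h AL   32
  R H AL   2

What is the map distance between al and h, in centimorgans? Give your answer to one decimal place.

The two most frequent reciprocal classes, R h AL and r H al, are the parental types, so the F1 was R h AL / r H al.
The two rarest classes, R H AL and r h al, are the double crossovers. Comparing them with the parentals, only the h allele has switched, so h is the middle locus and the order is al – h – r.
Crossovers in the al–h interval produce the single-crossover classes R h al and r H AL (67 + 84 = 151) plus the double crossovers (4).
RF(al–h) = (151 + 4) / 1000 = 155/1000 = 0.1550 → 15.5 centimorgans.

15.5 centimorgans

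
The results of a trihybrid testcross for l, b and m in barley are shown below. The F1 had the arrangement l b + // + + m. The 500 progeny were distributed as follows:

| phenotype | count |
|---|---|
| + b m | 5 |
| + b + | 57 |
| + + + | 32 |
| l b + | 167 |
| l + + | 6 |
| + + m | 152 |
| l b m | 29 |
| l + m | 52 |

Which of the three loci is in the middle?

b

The two rarest classes, l + + and + b m, are the double crossovers. Comparing them with the parentals, only the b allele has switched, so b is the middle locus and the order is l – b – m.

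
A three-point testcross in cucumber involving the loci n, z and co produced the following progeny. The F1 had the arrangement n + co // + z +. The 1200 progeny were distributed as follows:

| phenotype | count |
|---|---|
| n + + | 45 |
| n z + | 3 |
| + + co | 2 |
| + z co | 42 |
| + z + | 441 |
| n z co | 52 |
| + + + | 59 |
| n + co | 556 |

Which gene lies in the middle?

n

The two rarest classes, + + co and n z +, are the double crossovers. Comparing them with the parentals, only the n allele has switched, so n is the middle locus and the order is co – n – z.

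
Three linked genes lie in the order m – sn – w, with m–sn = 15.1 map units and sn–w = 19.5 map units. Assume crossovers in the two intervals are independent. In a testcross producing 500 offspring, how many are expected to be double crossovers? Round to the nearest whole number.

Map distances give recombination frequencies of 0.151 and 0.195 for the two intervals.
With no interference, expected double-crossover frequency = 0.151 × 0.195 = 0.02944.
Expected number = 0.02944 × 500 = 14.72 ≈ 15.

15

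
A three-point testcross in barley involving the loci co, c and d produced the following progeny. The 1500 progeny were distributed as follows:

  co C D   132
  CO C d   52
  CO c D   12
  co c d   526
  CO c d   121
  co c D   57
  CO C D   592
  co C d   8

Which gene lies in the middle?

c

The two most frequent reciprocal classes, CO C D and co c d, are the parental types, so the F1 was CO C D / co c d.
The two rarest classes, CO c D and co C d, are the double crossovers. Comparing them with the parentals, only the c allele has switched, so c is the middle locus and the order is co – c – d.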